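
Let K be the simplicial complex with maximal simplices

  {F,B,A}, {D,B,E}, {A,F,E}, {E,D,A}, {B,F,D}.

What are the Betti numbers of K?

b_0 = 1, b_1 = 1, b_2 = 0.

Take the total order A < B < D < E < F on the vertex set. Then K (dimension 2) consists of the simplices:

  0-simplices (5): A, B, D, E, F
  1-simplices (10): AB, AD, AE, AF, BD, BE, BF, DE, DF, EF
  2-simplices (5): ABF, ADE, AEF, BDE, BDF

so the chain groups are C_0 ≅ Z^5, C_1 ≅ Z^10, C_2 ≅ Z^5.

The boundary map ∂_1: C_1 → C_0 maps an edge to its endpoints' difference, ∂[p,q] = q − p. For instance
  ∂BE = E − B.
The 5×10 boundary matrix has rank 4 and Smith normal form diag(1,1,1,1).

Boundary ∂_2: C_2 → C_1 sends each 2-simplex [p,q,r] to [q,r] − [p,r] + [p,q]. For instance
  ∂AEF = EF − AF + AE,
  ∂ABF = BF − AF + AB.
The 10×5 boundary matrix has rank 5 and Smith normal form diag(1,1,1,1,1).

Computing H_k = (kernel of ∂_k) / (image of ∂_{k+1}):

  H_0: rank C_0 − rank ∂_1 = 5 − 4 = 1, and the invariant factors of ∂_1 are all 1, so H_0 = Z.
  H_1: rank ker ∂_1 − rank ∂_2 = (10 − 4) − 5 = 1, and the invariant factors of ∂_2 are all 1, so H_1 = Z.
  H_2: rank ker ∂_2 − rank ∂_3 = (5 − 5) − 0 = 0, and there is no ∂_3, so H_2 = 0.

Hence the Betti numbers are b_0 = 1, b_1 = 1, b_2 = 0.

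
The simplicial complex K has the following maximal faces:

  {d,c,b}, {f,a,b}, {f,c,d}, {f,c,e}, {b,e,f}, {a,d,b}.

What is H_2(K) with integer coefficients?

H_2 ≅ 0.

We work with the vertex ordering a < b < c < d < e < f. The simplices of K, each written with vertices in increasing order, are:

  0-simplices (6): a, b, c, d, e, f
  1-simplices (12): ab, ad, af, bc, bd, be, bf, cd, ce, cf, df, ef
  2-simplices (6): abd, abf, bcd, bef, cdf, cef

giving chain groups C_0 ≅ Z^6, C_1 ≅ Z^12, C_2 ≅ Z^6.

Boundary ∂_1: C_1 → C_0 is given by ∂[p,q] = [q] − [p].
The resulting 6×12 matrix has rank 5, and its Smith normal form has invariant factors (1,1,1,1,1).

The boundary map ∂_2: C_2 → C_1 acts by ∂[p,q,r] = [q,r] − [p,r] + [p,q]. For instance
  ∂abd = bd − ad + ab,
  ∂cdf = df − cf + cd.
This gives a 12×6 integer matrix of rank 6; reducing to Smith normal form yields diagonal entries (1,1,1,1,1,1).

Reading off H_k = ker ∂_k / im ∂_{k+1}:

  H_2: rank ker ∂_2 − rank ∂_3 = (6 − 6) − 0 = 0, and there is no ∂_3, so H_2 ≅ 0.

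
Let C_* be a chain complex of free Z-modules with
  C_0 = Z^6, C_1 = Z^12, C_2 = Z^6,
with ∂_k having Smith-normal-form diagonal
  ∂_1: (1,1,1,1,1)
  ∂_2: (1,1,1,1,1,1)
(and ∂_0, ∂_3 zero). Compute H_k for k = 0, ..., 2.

H_0 = Z,  H_1 = Z,  H_2 = 0.

H_0: b_0 = 6 − 0 − 5 = 1; torsion from ∂_1 factors > 1: none. So H_0 = Z.
H_1: b_1 = 12 − 5 − 6 = 1; torsion from ∂_2 factors > 1: none. So H_1 = Z.
H_2: b_2 = 6 − 6 − 0 = 0; torsion from ∂_3 factors > 1: none. So H_2 = 0.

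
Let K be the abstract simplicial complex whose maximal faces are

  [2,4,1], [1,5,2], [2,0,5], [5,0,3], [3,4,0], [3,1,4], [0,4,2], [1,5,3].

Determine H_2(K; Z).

H_2 = Z.

We work with the vertex ordering 0 < 1 < 2 < 3 < 4 < 5. The simplices of K, each written with vertices in increasing order, are:

  0-simplices (6): [0], [1], [2], [3], [4], [5]
  1-simplices (12): [0,2], [0,3], [0,4], [0,5], [1,2], [1,3], [1,4], [1,5], [2,4], [2,5], [3,4], [3,5]
  2-simplices (8): [0,2,4], [0,2,5], [0,3,4], [0,3,5], [1,2,4], [1,2,5], [1,3,4], [1,3,5]

Hence C_0 ≅ Z^6, C_1 ≅ Z^12, C_2 ≅ Z^8.

The boundary map ∂_1: C_1 → C_0 sends each edge [p,q] (with p < q) to q − p.
As a 6×12 matrix over Z this has rank 5, with invariant factors (1,1,1,1,1).

The boundary map ∂_2: C_2 → C_1 sends each 2-simplex [p,q,r] to [q,r] − [p,r] + [p,q]. For instance
  ∂[1,2,4] = [2,4] − [1,4] + [1,2],
  ∂[0,3,4] = [3,4] − [0,4] + [0,3].
This gives a 12×8 integer matrix of rank 7; reducing to Smith normal form yields diagonal entries (1,1,1,1,1,1,1).

From H_k ≅ ker(∂_k) / im(∂_{k+1}) we obtain:

  H_2: rank ker ∂_2 − rank ∂_3 = (8 − 7) − 0 = 1, and there is no ∂_3, so H_2 ≅ Z.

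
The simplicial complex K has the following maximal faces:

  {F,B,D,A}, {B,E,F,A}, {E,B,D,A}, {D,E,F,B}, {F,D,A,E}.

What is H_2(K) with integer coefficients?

H_2 ≅ 0.

We work with the vertex ordering A < B < D < E < F. The simplices of K, each written with vertices in increasing order, are:

  0-simplices (5): A, B, D, E, F
  1-simplices (10): AB, AD, AE, AF, BD, BE, BF, DE, DF, EF
  2-simplices (10): ABD, ABE, ABF, ADE, ADF, AEF, BDE, BDF, BEF, DEF
  3-simplices (5): ABDE, ABDF, ABEF, ADEF, BDEF

so the chain groups are C_0 ≅ Z^5, C_1 ≅ Z^10, C_2 ≅ Z^10, C_3 ≅ Z^5.

The boundary map ∂_1: C_1 → C_0 maps an edge to its endpoints' difference, ∂[p,q] = q − p.
The 5×10 boundary matrix has rank 4 and Smith normal form diag(1,1,1,1).

The boundary map ∂_2: C_2 → C_1 acts by ∂[p,q,r] = [q,r] − [p,r] + [p,q]. For instance
  ∂ABE = BE − AE + AB,
  ∂DEF = EF − DF + DE.
As a 10×10 matrix over Z this has rank 6, with invariant factors (1,1,1,1,1,1).

∂_3: C_3 → C_2 sends each 3-simplex σ to the alternating sum Σ_i (−1)^i (σ with its i-th vertex removed). For instance
  ∂ABDF = BDF − ADF + ABF − ABD,
  ∂ADEF = DEF − AEF + ADF − ADE.
The 10×5 boundary matrix has rank 4 and Smith normal form diag(1,1,1,1).

From H_k ≅ ker(∂_k) / im(∂_{k+1}) we obtain:

  H_2: rank ker ∂_2 − rank ∂_3 = (10 − 6) − 4 = 0, and the invariant factors of ∂_3 are all 1, so H_2 ≅ 0.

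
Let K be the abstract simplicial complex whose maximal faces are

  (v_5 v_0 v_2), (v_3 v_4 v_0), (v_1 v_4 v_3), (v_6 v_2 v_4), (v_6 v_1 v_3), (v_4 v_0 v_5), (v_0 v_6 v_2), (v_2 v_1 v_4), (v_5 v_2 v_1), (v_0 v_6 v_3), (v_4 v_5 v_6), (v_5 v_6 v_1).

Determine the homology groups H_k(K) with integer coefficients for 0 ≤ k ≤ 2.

H_0 = Z,  H_1 = Z/2,  H_2 = 0.

Take the total order v_0 < v_1 < v_2 < v_3 < v_4 < v_5 < v_6 on the vertex set. Then K (dimension 2) consists of the simplices:

  0-simplices (7): [v_0], [v_1], [v_2], [v_3], [v_4], [v_5], [v_6]
  1-simplices (18): (18 of them)
  2-simplices (12): (12 of them)

so the chain groups are C_0 ≅ Z^7, C_1 ≅ Z^18, C_2 ≅ Z^12.

∂_1: C_1 → C_0 sends each edge [p,q] (with p < q) to q − p.
The 7×18 boundary matrix has rank 6 and Smith normal form diag(1,1,1,1,1,1).

Boundary ∂_2: C_2 → C_1 acts by ∂[p,q,r] = [q,r] − [p,r] + [p,q]. For instance
  ∂[v_1,v_3,v_6] = [v_3,v_6] − [v_1,v_6] + [v_1,v_3],
  ∂[v_1,v_5,v_6] = [v_5,v_6] − [v_1,v_6] + [v_1,v_5].
The resulting 18×12 matrix has rank 12, and its Smith normal form has invariant factors (1,1,1,1,1,1,1,1,1,1,1,2).

From H_k ≅ ker(∂_k) / im(∂_{k+1}) we obtain:

  H_0: rank C_0 − rank ∂_1 = 7 − 6 = 1, and the invariant factors of ∂_1 are all 1, so H_0 = Z.
  H_1: rank ker ∂_1 − rank ∂_2 = (18 − 6) − 12 = 0, and ∂_2 has invariant factor 2 > 1, so H_1 = Z/2.
  H_2: rank ker ∂_2 − rank ∂_3 = (12 − 12) − 0 = 0, and there is no ∂_3, so H_2 = 0.

As a check, the Euler characteristic is 7 − 18 + 12 = 1, which agrees with 1 − 0 + 0 = 1.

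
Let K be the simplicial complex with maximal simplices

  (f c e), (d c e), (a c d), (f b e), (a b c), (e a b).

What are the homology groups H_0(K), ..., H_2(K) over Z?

K has 6 vertices, 12 edges, 6 triangles.
rank ∂_0 = 0, rank ∂_1 = 5 ⇒ b_0 = 6 − 0 − 5 = 1; all invariant factors of ∂_1 are 1 so no torsion. So H_0 ≅ Z.
rank ∂_1 = 5, rank ∂_2 = 6 ⇒ b_1 = 12 − 5 − 6 = 1; all invariant factors of ∂_2 are 1 so no torsion. So H_1 ≅ Z.
rank ∂_2 = 6, rank ∂_3 = 0 ⇒ b_2 = 6 − 6 − 0 = 0. So H_2 ≅ 0.

H_0 ≅ Z,  H_1 ≅ Z,  H_2 = 0.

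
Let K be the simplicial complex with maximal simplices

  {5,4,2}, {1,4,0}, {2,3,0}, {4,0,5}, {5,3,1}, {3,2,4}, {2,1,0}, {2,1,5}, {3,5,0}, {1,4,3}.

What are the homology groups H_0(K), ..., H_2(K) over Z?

H_0 = Z,  H_1 = Z_2,  H_2 = 0.

Order the vertices as 0 < 1 < 2 < 3 < 4 < 5. Listing each simplex with vertices in this order, K has dimension 2 with simplices:

  0-simplices (6): [0], [1], [2], [3], [4], [5]
  1-simplices (15): [0,1], [0,2], [0,3], [0,4], [0,5], [1,2], [1,3], [1,4], [1,5], [2,3], [2,4], [2,5], [3,4], [3,5], [4,5]
  2-simplices (10): [0,1,2], [0,1,4], [0,2,3], [0,3,5], [0,4,5], [1,2,5], [1,3,4], [1,3,5], [2,3,4], [2,4,5]

Hence C_0 ≅ Z^6, C_1 ≅ Z^15, C_2 ≅ Z^10.

∂_1: C_1 → C_0 sends each edge [p,q] (with p < q) to q − p. For instance
  ∂[1,4] = [4] − [1].
As a 6×15 matrix over Z this has rank 5, with invariant factors (1,1,1,1,1).

Boundary ∂_2: C_2 → C_1 acts by ∂[p,q,r] = [q,r] − [p,r] + [p,q]. For instance
  ∂[0,2,3] = [2,3] − [0,3] + [0,2],
  ∂[2,4,5] = [4,5] − [2,5] + [2,4].
The resulting 15×10 matrix has rank 10, and its Smith normal form has invariant factors (1,1,1,1,1,1,1,1,1,2).

Reading off H_k = ker ∂_k / im ∂_{k+1}:

  H_0: rank C_0 − rank ∂_1 = 6 − 5 = 1, and the invariant factors of ∂_1 are all 1, so H_0 = Z.
  H_1: rank ker ∂_1 − rank ∂_2 = (15 − 5) − 10 = 0, and ∂_2 has invariant factor 2 > 1, so H_1 = Z_2.
  H_2: rank ker ∂_2 − rank ∂_3 = (10 − 10) − 0 = 0, and there is no ∂_3, so H_2 = 0.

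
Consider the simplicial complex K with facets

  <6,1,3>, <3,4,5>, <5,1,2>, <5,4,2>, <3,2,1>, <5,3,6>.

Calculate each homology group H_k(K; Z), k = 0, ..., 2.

Order the vertices as 1 < 2 < 3 < 4 < 5 < 6. Listing each simplex with vertices in this order, K has dimension 2 with simplices:

  0-simplices (6): [1], [2], [3], [4], [5], [6]
  1-simplices (12): [1,2], [1,3], [1,5], [1,6], [2,3], [2,4], [2,5], [3,4], [3,5], [3,6], [4,5], [5,6]
  2-simplices (6): [1,2,3], [1,2,5], [1,3,6], [2,4,5], [3,4,5], [3,5,6]

Hence C_0 ≅ Z^6, C_1 ≅ Z^12, C_2 ≅ Z^6.

∂_1: C_1 → C_0 sends each edge [p,q] (with p < q) to q − p. For instance
  ∂[4,5] = [5] − [4].
This gives a 6×12 integer matrix of rank 5; reducing to Smith normal form yields diagonal entries (1,1,1,1,1).

The boundary map ∂_2: C_2 → C_1 acts by ∂[p,q,r] = [q,r] − [p,r] + [p,q]. For instance
  ∂[3,4,5] = [4,5] − [3,5] + [3,4],
  ∂[1,3,6] = [3,6] − [1,6] + [1,3].
This gives a 12×6 integer matrix of rank 6; reducing to Smith normal form yields diagonal entries (1,1,1,1,1,1).

From H_k ≅ ker(∂_k) / im(∂_{k+1}) we obtain:

  H_0: rank C_0 − rank ∂_1 = 6 − 5 = 1, and the invariant factors of ∂_1 are all 1, so H_0 ≅ Z.
  H_1: rank ker ∂_1 − rank ∂_2 = (12 − 5) − 6 = 1, and the invariant factors of ∂_2 are all 1, so H_1 ≅ Z.
  H_2: rank ker ∂_2 − rank ∂_3 = (6 − 6) − 0 = 0, and there is no ∂_3, so H_2 ≅ 0.

H_0 ≅ Z,  H_1 ≅ Z,  H_2 = 0.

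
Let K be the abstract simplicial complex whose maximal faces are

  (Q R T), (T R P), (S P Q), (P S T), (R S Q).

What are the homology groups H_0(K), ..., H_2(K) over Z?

Order the vertices as P < Q < R < S < T. Listing each simplex with vertices in this order, K has dimension 2 with simplices:

  0-simplices (5): P, Q, R, S, T
  1-simplices (10): PQ, PR, PS, PT, QR, QS, QT, RS, RT, ST
  2-simplices (5): PQS, PRT, PST, QRS, QRT

Hence C_0 ≅ Z^5, C_1 ≅ Z^10, C_2 ≅ Z^5.

Boundary ∂_1: C_1 → C_0 maps an edge to its endpoints' difference, ∂[p,q] = q − p.
The resulting 5×10 matrix has rank 4, and its Smith normal form has invariant factors (1,1,1,1).

∂_2: C_2 → C_1 sends each 2-simplex [p,q,r] to [q,r] − [p,r] + [p,q]. For instance
  ∂PQS = QS − PS + PQ,
  ∂QRT = RT − QT + QR.
This gives a 10×5 integer matrix of rank 5; reducing to Smith normal form yields diagonal entries (1,1,1,1,1).

From H_k ≅ ker(∂_k) / im(∂_{k+1}) we obtain:

  H_0: rank C_0 − rank ∂_1 = 5 − 4 = 1, and the invariant factors of ∂_1 are all 1, so H_0 = Z.
  H_1: rank ker ∂_1 − rank ∂_2 = (10 − 4) − 5 = 1, and the invariant factors of ∂_2 are all 1, so H_1 = Z.
  H_2: rank ker ∂_2 − rank ∂_3 = (5 − 5) − 0 = 0, and there is no ∂_3, so H_2 = 0.

(K is a triangulation of the Möbius band.)

H_0 ≅ Z,  H_1 ≅ Z,  H_2 = 0.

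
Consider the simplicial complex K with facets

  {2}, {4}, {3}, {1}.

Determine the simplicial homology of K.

We work with the vertex ordering 1 < 2 < 3 < 4. The simplices of K, each written with vertices in increasing order, are:

  0-simplices (4): [1], [2], [3], [4]

giving chain groups C_0 ≅ Z^4.

Reading off H_k = ker ∂_k / im ∂_{k+1}:

  H_0: rank C_0 − rank ∂_1 = 4 − 0 = 4, and there is no ∂_1, so H_0 ≅ Z^4.

H_0 = Z^4.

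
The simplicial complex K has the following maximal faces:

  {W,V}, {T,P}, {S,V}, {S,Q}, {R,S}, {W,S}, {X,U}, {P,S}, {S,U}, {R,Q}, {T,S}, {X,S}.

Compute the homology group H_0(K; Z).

We work with the vertex ordering P < Q < R < S < T < U < V < W < X. The simplices of K, each written with vertices in increasing order, are:

  0-simplices (9): P, Q, R, S, T, U, V, W, X
  1-simplices (12): PS, PT, QR, QS, RS, ST, SU, SV, SW, SX, UX, VW

Hence C_0 ≅ Z^9, C_1 ≅ Z^12.

Boundary ∂_1: C_1 → C_0 maps an edge to its endpoints' difference, ∂[p,q] = q − p. For instance
  ∂ST = T − S.
The resulting 9×12 matrix has rank 8, and its Smith normal form has invariant factors (1,1,1,1,1,1,1,1).

From H_k ≅ ker(∂_k) / im(∂_{k+1}) we obtain:

  H_0: rank C_0 − rank ∂_1 = 9 − 8 = 1, and the invariant factors of ∂_1 are all 1, so H_0 ≅ Z.

(K is a triangulation of a wedge of 4 circles.)

H_0 ≅ Z.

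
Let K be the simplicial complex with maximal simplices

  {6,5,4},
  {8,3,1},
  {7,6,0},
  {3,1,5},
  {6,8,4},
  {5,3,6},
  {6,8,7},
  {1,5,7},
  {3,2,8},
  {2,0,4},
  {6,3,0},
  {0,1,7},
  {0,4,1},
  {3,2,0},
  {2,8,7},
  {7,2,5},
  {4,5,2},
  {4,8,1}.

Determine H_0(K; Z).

We work with the vertex ordering 0 < 1 < 2 < 3 < 4 < 5 < 6 < 7 < 8. The simplices of K, each written with vertices in increasing order, are:

  0-simplices (9): [0], [1], [2], [3], [4], [5], [6], [7], [8]
  1-simplices (27): (27 of them)
  2-simplices (18): [0,1,4], [0,1,7], [0,2,3], [0,2,4], [0,3,6], [0,6,7], [1,3,5], [1,3,8], [1,4,8], [1,5,7], [2,3,8], [2,4,5], [2,5,7], [2,7,8], [3,5,6], [4,5,6], [4,6,8], [6,7,8]

giving chain groups C_0 ≅ Z^9, C_1 ≅ Z^27, C_2 ≅ Z^18.

∂_1: C_1 → C_0 is given by ∂[p,q] = [q] − [p]. For instance
  ∂[0,6] = [6] − [0].
The 9×27 boundary matrix has rank 8 and Smith normal form diag(1,1,1,1,1,1,1,1).

∂_2: C_2 → C_1 sends each 2-simplex [p,q,r] to [q,r] − [p,r] + [p,q]. For instance
  ∂[3,5,6] = [5,6] − [3,6] + [3,5],
  ∂[0,2,3] = [2,3] − [0,3] + [0,2].
As a 27×18 matrix over Z this has rank 17, with invariant factors (1,1,1,1,1,1,1,1,1,1,1,1,1,1,1,1,1).

From H_k ≅ ker(∂_k) / im(∂_{k+1}) we obtain:

  H_0: rank C_0 − rank ∂_1 = 9 − 8 = 1, and the invariant factors of ∂_1 are all 1, so H_0 = Z.

(K is a triangulation of the torus T^2.)

H_0 ≅ Z.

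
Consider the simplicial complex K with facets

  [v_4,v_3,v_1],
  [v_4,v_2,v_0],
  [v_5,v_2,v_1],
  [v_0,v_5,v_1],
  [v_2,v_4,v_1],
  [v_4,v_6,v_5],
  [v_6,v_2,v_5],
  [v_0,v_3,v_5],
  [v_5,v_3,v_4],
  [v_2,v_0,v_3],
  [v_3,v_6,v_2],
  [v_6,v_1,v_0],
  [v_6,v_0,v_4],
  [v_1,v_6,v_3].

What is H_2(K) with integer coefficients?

Order the vertices as v_0 < v_1 < v_2 < v_3 < v_4 < v_5 < v_6. Listing each simplex with vertices in this order, K has dimension 2 with simplices:

  0-simplices (7): [v_0], [v_1], [v_2], [v_3], [v_4], [v_5], [v_6]
  1-simplices (21): (21 of them)
  2-simplices (14): (14 of them)

Hence C_0 ≅ Z^7, C_1 ≅ Z^21, C_2 ≅ Z^14.

∂_1: C_1 → C_0 sends each edge [p,q] (with p < q) to q − p. For instance
  ∂[v_4,v_5] = [v_5] − [v_4].
The 7×21 boundary matrix has rank 6 and Smith normal form diag(1,1,1,1,1,1).

∂_2: C_2 → C_1 sends each 2-simplex [p,q,r] to [q,r] − [p,r] + [p,q]. For instance
  ∂[v_0,v_3,v_5] = [v_3,v_5] − [v_0,v_5] + [v_0,v_3],
  ∂[v_1,v_3,v_4] = [v_3,v_4] − [v_1,v_4] + [v_1,v_3].
The 21×14 boundary matrix has rank 13 and Smith normal form diag(1,1,1,1,1,1,1,1,1,1,1,1,1).

Now H_k = ker ∂_k / im ∂_{k+1}, so:

  H_2: rank ker ∂_2 − rank ∂_3 = (14 − 13) − 0 = 1, and there is no ∂_3, so H_2 ≅ Z.

(K is a triangulation of the torus T^2.)

H_2 ≅ Z.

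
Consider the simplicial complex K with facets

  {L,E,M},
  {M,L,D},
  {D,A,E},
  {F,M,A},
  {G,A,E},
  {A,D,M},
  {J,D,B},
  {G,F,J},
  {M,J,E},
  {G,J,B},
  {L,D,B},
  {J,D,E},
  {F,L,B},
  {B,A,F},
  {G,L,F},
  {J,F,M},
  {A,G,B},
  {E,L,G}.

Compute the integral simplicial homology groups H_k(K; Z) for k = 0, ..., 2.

We work with the vertex ordering A < B < D < E < F < G < J < L < M. The simplices of K, each written with vertices in increasing order, are:

  0-simplices (9): A, B, D, E, F, G, J, L, M
  1-simplices (27): AB, AD, AE, AF, AG, AM, BD, BF, BG, BJ, BL, DE, DJ, DL, DM, EG, EJ, EL, EM, FG, FJ, FL, FM, GJ, GL, JM, LM
  2-simplices (18): ABF, ABG, ADE, ADM, AEG, AFM, BDJ, BDL, BFL, BGJ, DEJ, DLM, EGL, EJM, ELM, FGJ, FGL, FJM

Hence C_0 ≅ Z^9, C_1 ≅ Z^27, C_2 ≅ Z^18.

∂_1: C_1 → C_0 sends each edge [p,q] (with p < q) to q − p. For instance
  ∂AG = G − A.
As a 9×27 matrix over Z this has rank 8, with invariant factors (1,1,1,1,1,1,1,1).

The boundary map ∂_2: C_2 → C_1 acts by ∂[p,q,r] = [q,r] − [p,r] + [p,q]. For instance
  ∂BFL = FL − BL + BF,
  ∂FJM = JM − FM + FJ.
This gives a 27×18 integer matrix of rank 18; reducing to Smith normal form yields diagonal entries (1,1,1,1,1,1,1,1,1,1,1,1,1,1,1,1,1,2).

From H_k ≅ ker(∂_k) / im(∂_{k+1}) we obtain:

  H_0: rank C_0 − rank ∂_1 = 9 − 8 = 1, and the invariant factors of ∂_1 are all 1, so H_0 ≅ Z.
  H_1: rank ker ∂_1 − rank ∂_2 = (27 − 8) − 18 = 1, and ∂_2 has invariant factor 2 > 1, so H_1 ≅ Z ⊕ Z/2.
  H_2: rank ker ∂_2 − rank ∂_3 = (18 − 18) − 0 = 0, and there is no ∂_3, so H_2 ≅ 0.

H_0 = Z,  H_1 = Z ⊕ Z/2,  H_2 = 0.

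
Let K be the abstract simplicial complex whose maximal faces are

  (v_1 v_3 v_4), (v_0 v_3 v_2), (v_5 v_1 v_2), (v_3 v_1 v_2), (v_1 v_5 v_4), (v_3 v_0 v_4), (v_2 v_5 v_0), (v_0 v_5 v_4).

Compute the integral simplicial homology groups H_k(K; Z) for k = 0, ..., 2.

We work with the vertex ordering v_0 < v_1 < v_2 < v_3 < v_4 < v_5. The simplices of K, each written with vertices in increasing order, are:

  0-simplices (6): [v_0], [v_1], [v_2], [v_3], [v_4], [v_5]
  1-simplices (12): [v_0,v_2], [v_0,v_3], [v_0,v_4], [v_0,v_5], [v_1,v_2], [v_1,v_3], [v_1,v_4], [v_1,v_5], [v_2,v_3], [v_2,v_5], [v_3,v_4], [v_4,v_5]
  2-simplices (8): [v_0,v_2,v_3], [v_0,v_2,v_5], [v_0,v_3,v_4], [v_0,v_4,v_5], [v_1,v_2,v_3], [v_1,v_2,v_5], [v_1,v_3,v_4], [v_1,v_4,v_5]

giving chain groups C_0 ≅ Z^6, C_1 ≅ Z^12, C_2 ≅ Z^8.

∂_1: C_1 → C_0 sends each edge [p,q] (with p < q) to q − p.
As a 6×12 matrix over Z this has rank 5, with invariant factors (1,1,1,1,1).

The boundary map ∂_2: C_2 → C_1 sends each 2-simplex [p,q,r] to [q,r] − [p,r] + [p,q]. For instance
  ∂[v_0,v_2,v_3] = [v_2,v_3] − [v_0,v_3] + [v_0,v_2],
  ∂[v_0,v_4,v_5] = [v_4,v_5] − [v_0,v_5] + [v_0,v_4].
The resulting 12×8 matrix has rank 7, and its Smith normal form has invariant factors (1,1,1,1,1,1,1).

From H_k ≅ ker(∂_k) / im(∂_{k+1}) we obtain:

  H_0: rank C_0 − rank ∂_1 = 6 − 5 = 1, and the invariant factors of ∂_1 are all 1, so H_0 = Z.
  H_1: rank ker ∂_1 − rank ∂_2 = (12 − 5) − 7 = 0, and the invariant factors of ∂_2 are all 1, so H_1 = 0.
  H_2: rank ker ∂_2 − rank ∂_3 = (8 − 7) − 0 = 1, and there is no ∂_3, so H_2 = Z.

H_0 = Z,  H_1 = 0,  H_2 = Z.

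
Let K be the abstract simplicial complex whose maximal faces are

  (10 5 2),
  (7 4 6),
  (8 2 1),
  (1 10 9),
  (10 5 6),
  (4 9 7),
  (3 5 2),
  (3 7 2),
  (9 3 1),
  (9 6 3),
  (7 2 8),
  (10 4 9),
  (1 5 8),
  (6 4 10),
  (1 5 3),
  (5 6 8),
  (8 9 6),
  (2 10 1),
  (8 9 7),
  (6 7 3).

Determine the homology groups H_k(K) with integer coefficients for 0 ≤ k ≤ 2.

H_0 ≅ Z,  H_1 ≅ Z ⊕ Z/2,  H_2 = 0.

Order the vertices as 1 < 2 < 3 < 4 < 5 < 6 < 7 < 8 < 9 < 10. Listing each simplex with vertices in this order, K has dimension 2 with simplices:

  0-simplices (10): [1], [2], [3], [4], [5], [6], [7], [8], [9], [10]
  1-simplices (30): (30 of them)
  2-simplices (20): (20 of them)

giving chain groups C_0 ≅ Z^10, C_1 ≅ Z^30, C_2 ≅ Z^20.

Boundary ∂_1: C_1 → C_0 sends each edge [p,q] (with p < q) to q − p. For instance
  ∂[6,7] = [7] − [6].
This gives a 10×30 integer matrix of rank 9; reducing to Smith normal form yields diagonal entries (1,1,1,1,1,1,1,1,1).

Boundary ∂_2: C_2 → C_1 sends each 2-simplex [p,q,r] to [q,r] − [p,r] + [p,q]. For instance
  ∂[3,6,7] = [6,7] − [3,7] + [3,6],
  ∂[4,6,7] = [6,7] − [4,7] + [4,6].
The 30×20 boundary matrix has rank 20 and Smith normal form diag(1,1,1,1,1,1,1,1,1,1,1,1,1,1,1,1,1,1,1,2).

Computing H_k = (kernel of ∂_k) / (image of ∂_{k+1}):

  H_0: rank C_0 − rank ∂_1 = 10 − 9 = 1, and the invariant factors of ∂_1 are all 1, so H_0 ≅ Z.
  H_1: rank ker ∂_1 − rank ∂_2 = (30 − 9) − 20 = 1, and ∂_2 has invariant factor 2 > 1, so H_1 ≅ Z ⊕ Z/2.
  H_2: rank ker ∂_2 − rank ∂_3 = (20 − 20) − 0 = 0, and there is no ∂_3, so H_2 ≅ 0.

(K is a triangulation of the Klein bottle.)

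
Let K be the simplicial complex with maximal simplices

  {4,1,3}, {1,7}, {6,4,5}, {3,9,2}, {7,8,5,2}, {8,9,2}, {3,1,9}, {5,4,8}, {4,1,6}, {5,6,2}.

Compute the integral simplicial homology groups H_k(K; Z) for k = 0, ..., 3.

H_0 ≅ Z,  H_1 ≅ Z^2,  H_2 = 0,  H_3 = 0.

Fix the vertex order 1 < 2 < 3 < 4 < 5 < 6 < 7 < 8 < 9 and write every simplex with vertices in increasing order. Then dim K = 3 and the simplices of K are:

  0-simplices (9): [1], [2], [3], [4], [5], [6], [7], [8], [9]
  1-simplices (21): [1,3], [1,4], [1,6], [1,7], [1,9], [2,3], [2,5], [2,6], [2,7], [2,8], [2,9], [3,4], [3,9], [4,5], [4,6], [4,8], [5,6], [5,7], [5,8], [7,8], [8,9]
  2-simplices (12): [1,3,4], [1,3,9], [1,4,6], [2,3,9], [2,5,6], [2,5,7], [2,5,8], [2,7,8], [2,8,9], [4,5,6], [4,5,8], [5,7,8]
  3-simplices (1): [2,5,7,8]

so the chain groups are C_0 ≅ Z^9, C_1 ≅ Z^21, C_2 ≅ Z^12, C_3 ≅ Z^1.

Boundary ∂_1: C_1 → C_0 maps an edge to its endpoints' difference, ∂[p,q] = q − p. For instance
  ∂[5,6] = [6] − [5].
This gives a 9×21 integer matrix of rank 8; reducing to Smith normal form yields diagonal entries (1,1,1,1,1,1,1,1).

Boundary ∂_2: C_2 → C_1 sends each 2-simplex [p,q,r] to [q,r] − [p,r] + [p,q]. For instance
  ∂[1,4,6] = [4,6] − [1,6] + [1,4],
  ∂[2,5,6] = [5,6] − [2,6] + [2,5].
The resulting 21×12 matrix has rank 11, and its Smith normal form has invariant factors (1,1,1,1,1,1,1,1,1,1,1).

∂_3: C_3 → C_2 sends each 3-simplex σ to the alternating sum Σ_i (−1)^i (σ with its i-th vertex removed). For instance
  ∂[2,5,7,8] = [5,7,8] − [2,7,8] + [2,5,8] − [2,5,7].
The resulting 12×1 matrix has rank 1, and its Smith normal form has invariant factors (1).

Computing H_k = (kernel of ∂_k) / (image of ∂_{k+1}):

  H_0: rank C_0 − rank ∂_1 = 9 − 8 = 1, and the invariant factors of ∂_1 are all 1, so H_0 = Z.
  H_1: rank ker ∂_1 − rank ∂_2 = (21 − 8) − 11 = 2, and the invariant factors of ∂_2 are all 1, so H_1 = Z^2.
  H_2: rank ker ∂_2 − rank ∂_3 = (12 − 11) − 1 = 0, and the invariant factors of ∂_3 are all 1, so H_2 = 0.
  H_3: rank ker ∂_3 − rank ∂_4 = (1 − 1) − 0 = 0, and there is no ∂_4, so H_3 = 0.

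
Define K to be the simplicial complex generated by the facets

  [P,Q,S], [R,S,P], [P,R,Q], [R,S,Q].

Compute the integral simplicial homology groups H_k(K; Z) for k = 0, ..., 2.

K has 4 vertices, 6 edges, 4 triangles.
rank ∂_0 = 0, rank ∂_1 = 3 ⇒ b_0 = 4 − 0 − 3 = 1; all invariant factors of ∂_1 are 1 so no torsion. So H_0 = Z.
rank ∂_1 = 3, rank ∂_2 = 3 ⇒ b_1 = 6 − 3 − 3 = 0; all invariant factors of ∂_2 are 1 so no torsion. So H_1 = 0.
rank ∂_2 = 3, rank ∂_3 = 0 ⇒ b_2 = 4 − 3 − 0 = 1. So H_2 = Z.

H_0 ≅ Z,  H_1 = 0,  H_2 ≅ Z.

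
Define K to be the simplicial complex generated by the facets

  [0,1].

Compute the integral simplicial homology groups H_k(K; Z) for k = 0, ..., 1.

We work with the vertex ordering 0 < 1. The simplices of K, each written with vertices in increasing order, are:

  0-simplices (2): [0], [1]
  1-simplices (1): [0,1]

giving chain groups C_0 ≅ Z^2, C_1 ≅ Z^1.

The boundary map ∂_1: C_1 → C_0 maps an edge to its endpoints' difference, ∂[p,q] = q − p. For instance
  ∂[0,1] = [1] − [0].
This gives a 2×1 integer matrix of rank 1; reducing to Smith normal form yields diagonal entries (1).

Now H_k = ker ∂_k / im ∂_{k+1}, so:

  H_0: rank C_0 − rank ∂_1 = 2 − 1 = 1, and the invariant factors of ∂_1 are all 1, so H_0 ≅ Z.
  H_1: rank ker ∂_1 − rank ∂_2 = (1 − 1) − 0 = 0, and there is no ∂_2, so H_1 ≅ 0.

H_0 = Z,  H_1 = 0.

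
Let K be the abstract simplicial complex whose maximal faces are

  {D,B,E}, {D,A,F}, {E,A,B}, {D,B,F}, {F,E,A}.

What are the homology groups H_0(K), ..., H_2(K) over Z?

Order the vertices as A < B < D < E < F. Listing each simplex with vertices in this order, K has dimension 2 with simplices:

  0-simplices (5): A, B, D, E, F
  1-simplices (10): AB, AD, AE, AF, BD, BE, BF, DE, DF, EF
  2-simplices (5): ABE, ADF, AEF, BDE, BDF

giving chain groups C_0 ≅ Z^5, C_1 ≅ Z^10, C_2 ≅ Z^5.

The boundary map ∂_1: C_1 → C_0 maps an edge to its endpoints' difference, ∂[p,q] = q − p.
As a 5×10 matrix over Z this has rank 4, with invariant factors (1,1,1,1).

∂_2: C_2 → C_1 acts by ∂[p,q,r] = [q,r] − [p,r] + [p,q]. For instance
  ∂ABE = BE − AE + AB,
  ∂ADF = DF − AF + AD.
As a 10×5 matrix over Z this has rank 5, with invariant factors (1,1,1,1,1).

Now H_k = ker ∂_k / im ∂_{k+1}, so:

  H_0: rank C_0 − rank ∂_1 = 5 − 4 = 1, and the invariant factors of ∂_1 are all 1, so H_0 ≅ Z.
  H_1: rank ker ∂_1 − rank ∂_2 = (10 − 4) − 5 = 1, and the invariant factors of ∂_2 are all 1, so H_1 ≅ Z.
  H_2: rank ker ∂_2 − rank ∂_3 = (5 − 5) − 0 = 0, and there is no ∂_3, so H_2 ≅ 0.

As a check, the Euler characteristic is 5 − 10 + 5 = 0, which agrees with 1 − 1 + 0 = 0.
(K is a triangulation of the Möbius band.)

H_0 = Z,  H_1 = Z,  H_2 = 0.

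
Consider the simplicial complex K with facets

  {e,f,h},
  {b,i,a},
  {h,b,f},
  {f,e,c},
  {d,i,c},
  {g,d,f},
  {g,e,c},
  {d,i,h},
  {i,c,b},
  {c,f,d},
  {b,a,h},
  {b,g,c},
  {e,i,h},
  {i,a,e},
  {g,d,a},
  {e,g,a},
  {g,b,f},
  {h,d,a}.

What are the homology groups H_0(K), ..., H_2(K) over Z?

H_0 = Z,  H_1 = Z ⊕ Z/2Z,  H_2 = 0.

Take the total order a < b < c < d < e < f < g < h < i on the vertex set. Then K (dimension 2) consists of the simplices:

  0-simplices (9): a, b, c, d, e, f, g, h, i
  1-simplices (27): ab, ad, ae, ag, ah, ai, bc, bf, bg, bh, bi, cd, ce, cf, cg, ci, df, dg, dh, di, ef, eg, eh, ei, fg, fh, hi
  2-simplices (18): abh, abi, adg, adh, aeg, aei, bcg, bci, bfg, bfh, cdf, cdi, cef, ceg, dfg, dhi, efh, ehi

Hence C_0 ≅ Z^9, C_1 ≅ Z^27, C_2 ≅ Z^18.

Boundary ∂_1: C_1 → C_0 maps an edge to its endpoints' difference, ∂[p,q] = q − p.
This gives a 9×27 integer matrix of rank 8; reducing to Smith normal form yields diagonal entries (1,1,1,1,1,1,1,1).

∂_2: C_2 → C_1 sends each 2-simplex [p,q,r] to [q,r] − [p,r] + [p,q]. For instance
  ∂ceg = eg − cg + ce,
  ∂bcg = cg − bg + bc.
This gives a 27×18 integer matrix of rank 18; reducing to Smith normal form yields diagonal entries (1,1,1,1,1,1,1,1,1,1,1,1,1,1,1,1,1,2).

Computing H_k = (kernel of ∂_k) / (image of ∂_{k+1}):

  H_0: rank C_0 − rank ∂_1 = 9 − 8 = 1, and the invariant factors of ∂_1 are all 1, so H_0 ≅ Z.
  H_1: rank ker ∂_1 − rank ∂_2 = (27 − 8) − 18 = 1, and ∂_2 has invariant factor 2 > 1, so H_1 ≅ Z ⊕ Z/2Z.
  H_2: rank ker ∂_2 − rank ∂_3 = (18 − 18) − 0 = 0, and there is no ∂_3, so H_2 ≅ 0.

As a check, the Euler characteristic is 9 − 27 + 18 = 0, which agrees with 1 − 1 + 0 = 0.
(K is a triangulation of the Klein bottle.)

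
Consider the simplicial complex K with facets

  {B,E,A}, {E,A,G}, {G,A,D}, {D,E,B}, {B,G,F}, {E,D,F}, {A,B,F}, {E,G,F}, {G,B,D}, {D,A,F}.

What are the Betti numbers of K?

b_0 = 1, b_1 = 0, b_2 = 0.

Take the total order A < B < D < E < F < G on the vertex set. Then K (dimension 2) consists of the simplices:

  0-simplices (6): A, B, D, E, F, G
  1-simplices (15): AB, AD, AE, AF, AG, BD, BE, BF, BG, DE, DF, DG, EF, EG, FG
  2-simplices (10): ABE, ABF, ADF, ADG, AEG, BDE, BDG, BFG, DEF, EFG

Hence C_0 ≅ Z^6, C_1 ≅ Z^15, C_2 ≅ Z^10.

∂_1: C_1 → C_0 sends each edge [p,q] (with p < q) to q − p. For instance
  ∂BE = E − B.
The resulting 6×15 matrix has rank 5, and its Smith normal form has invariant factors (1,1,1,1,1).

Boundary ∂_2: C_2 → C_1 maps a triangle to the signed sum of its edges. For instance
  ∂ABE = BE − AE + AB,
  ∂EFG = FG − EG + EF.
As a 15×10 matrix over Z this has rank 10, with invariant factors (1,1,1,1,1,1,1,1,1,2).

Reading off H_k = ker ∂_k / im ∂_{k+1}:

  H_0: rank C_0 − rank ∂_1 = 6 − 5 = 1, and the invariant factors of ∂_1 are all 1, so H_0 = Z.
  H_1: rank ker ∂_1 − rank ∂_2 = (15 − 5) − 10 = 0, and ∂_2 has invariant factor 2 > 1, so H_1 = Z/2.
  H_2: rank ker ∂_2 − rank ∂_3 = (10 − 10) − 0 = 0, and there is no ∂_3, so H_2 = 0.

As a check, the Euler characteristic is 6 − 15 + 10 = 1, which agrees with 1 − 0 + 0 = 1.

Hence the Betti numbers are b_0 = 1, b_1 = 0, b_2 = 0.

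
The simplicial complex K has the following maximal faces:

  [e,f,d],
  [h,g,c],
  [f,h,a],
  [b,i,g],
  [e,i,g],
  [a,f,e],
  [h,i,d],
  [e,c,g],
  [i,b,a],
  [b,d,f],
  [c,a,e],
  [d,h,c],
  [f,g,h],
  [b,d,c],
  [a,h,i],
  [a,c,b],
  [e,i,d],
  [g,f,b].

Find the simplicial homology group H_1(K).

Order the vertices as a < b < c < d < e < f < g < h < i. Listing each simplex with vertices in this order, K has dimension 2 with simplices:

  0-simplices (9): a, b, c, d, e, f, g, h, i
  1-simplices (27): ab, ac, ae, af, ah, ai, bc, bd, bf, bg, bi, cd, ce, cg, ch, de, df, dh, di, ef, eg, ei, fg, fh, gh, gi, hi
  2-simplices (18): abc, abi, ace, aef, afh, ahi, bcd, bdf, bfg, bgi, cdh, ceg, cgh, def, dei, dhi, egi, fgh

Hence C_0 ≅ Z^9, C_1 ≅ Z^27, C_2 ≅ Z^18.

∂_1: C_1 → C_0 maps an edge to its endpoints' difference, ∂[p,q] = q − p. For instance
  ∂af = f − a.
The 9×27 boundary matrix has rank 8 and Smith normal form diag(1,1,1,1,1,1,1,1).

Boundary ∂_2: C_2 → C_1 maps a triangle to the signed sum of its edges. For instance
  ∂cgh = gh − ch + cg,
  ∂dhi = hi − di + dh.
The 27×18 boundary matrix has rank 17 and Smith normal form diag(1,1,1,1,1,1,1,1,1,1,1,1,1,1,1,1,1).

From H_k ≅ ker(∂_k) / im(∂_{k+1}) we obtain:

  H_1: rank ker ∂_1 − rank ∂_2 = (27 − 8) − 17 = 2, and the invariant factors of ∂_2 are all 1, so H_1 = Z^2.

H_1 = Z^2.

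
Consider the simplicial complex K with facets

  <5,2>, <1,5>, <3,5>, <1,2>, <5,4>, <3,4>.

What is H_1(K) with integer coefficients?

H_1 ≅ Z^2.

Fix the vertex order 1 < 2 < 3 < 4 < 5 and write every simplex with vertices in increasing order. Then dim K = 1 and the simplices of K are:

  0-simplices (5): [1], [2], [3], [4], [5]
  1-simplices (6): [1,2], [1,5], [2,5], [3,4], [3,5], [4,5]

so the chain groups are C_0 ≅ Z^5, C_1 ≅ Z^6.

Boundary ∂_1: C_1 → C_0 sends each edge [p,q] (with p < q) to q − p. For instance
  ∂[4,5] = [5] − [4].
The resulting 5×6 matrix has rank 4, and its Smith normal form has invariant factors (1,1,1,1).

Computing H_k = (kernel of ∂_k) / (image of ∂_{k+1}):

  H_1: rank ker ∂_1 − rank ∂_2 = (6 − 4) − 0 = 2, and there is no ∂_2, so H_1 = Z^2.

(K is a triangulation of a wedge of 2 circles.)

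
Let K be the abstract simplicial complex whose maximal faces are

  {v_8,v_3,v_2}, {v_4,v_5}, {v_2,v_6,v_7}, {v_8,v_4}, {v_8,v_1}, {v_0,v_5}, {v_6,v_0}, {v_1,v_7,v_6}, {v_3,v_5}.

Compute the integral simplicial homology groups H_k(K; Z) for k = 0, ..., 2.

Fix the vertex order v_0 < v_1 < v_2 < v_3 < v_4 < v_5 < v_6 < v_7 < v_8 and write every simplex with vertices in increasing order. Then dim K = 2 and the simplices of K are:

  0-simplices (9): [v_0], [v_1], [v_2], [v_3], [v_4], [v_5], [v_6], [v_7], [v_8]
  1-simplices (14): [v_0,v_5], [v_0,v_6], [v_1,v_6], [v_1,v_7], [v_1,v_8], [v_2,v_3], [v_2,v_6], [v_2,v_7], [v_2,v_8], [v_3,v_5], [v_3,v_8], [v_4,v_5], [v_4,v_8], [v_6,v_7]
  2-simplices (3): [v_1,v_6,v_7], [v_2,v_3,v_8], [v_2,v_6,v_7]

giving chain groups C_0 ≅ Z^9, C_1 ≅ Z^14, C_2 ≅ Z^3.

The boundary map ∂_1: C_1 → C_0 is given by ∂[p,q] = [q] − [p].
This gives a 9×14 integer matrix of rank 8; reducing to Smith normal form yields diagonal entries (1,1,1,1,1,1,1,1).

∂_2: C_2 → C_1 sends each 2-simplex [p,q,r] to [q,r] − [p,r] + [p,q]. For instance
  ∂[v_2,v_6,v_7] = [v_6,v_7] − [v_2,v_7] + [v_2,v_6],
  ∂[v_1,v_6,v_7] = [v_6,v_7] − [v_1,v_7] + [v_1,v_6].
This gives a 14×3 integer matrix of rank 3; reducing to Smith normal form yields diagonal entries (1,1,1).

Now H_k = ker ∂_k / im ∂_{k+1}, so:

  H_0: rank C_0 − rank ∂_1 = 9 − 8 = 1, and the invariant factors of ∂_1 are all 1, so H_0 = Z.
  H_1: rank ker ∂_1 − rank ∂_2 = (14 − 8) − 3 = 3, and the invariant factors of ∂_2 are all 1, so H_1 = Z^3.
  H_2: rank ker ∂_2 − rank ∂_3 = (3 − 3) − 0 = 0, and there is no ∂_3, so H_2 = 0.

H_0 = Z,  H_1 = Z^3,  H_2 = 0.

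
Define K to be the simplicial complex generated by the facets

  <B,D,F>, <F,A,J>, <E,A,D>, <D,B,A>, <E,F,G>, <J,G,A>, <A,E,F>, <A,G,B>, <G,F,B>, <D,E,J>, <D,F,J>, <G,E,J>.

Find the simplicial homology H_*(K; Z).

Fix the vertex order A < B < D < E < F < G < J and write every simplex with vertices in increasing order. Then dim K = 2 and the simplices of K are:

  0-simplices (7): A, B, D, E, F, G, J
  1-simplices (18): AB, AD, AE, AF, AG, AJ, BD, BF, BG, DE, DF, DJ, EF, EG, EJ, FG, FJ, GJ
  2-simplices (12): ABD, ABG, ADE, AEF, AFJ, AGJ, BDF, BFG, DEJ, DFJ, EFG, EGJ

Hence C_0 ≅ Z^7, C_1 ≅ Z^18, C_2 ≅ Z^12.

The boundary map ∂_1: C_1 → C_0 sends each edge [p,q] (with p < q) to q − p. For instance
  ∂AD = D − A.
The 7×18 boundary matrix has rank 6 and Smith normal form diag(1,1,1,1,1,1).

Boundary ∂_2: C_2 → C_1 maps a triangle to the signed sum of its edges. For instance
  ∂ABD = BD − AD + AB,
  ∂ABG = BG − AG + AB.
The 18×12 boundary matrix has rank 12 and Smith normal form diag(1,1,1,1,1,1,1,1,1,1,1,2).

Reading off H_k = ker ∂_k / im ∂_{k+1}:

  H_0: rank C_0 − rank ∂_1 = 7 − 6 = 1, and the invariant factors of ∂_1 are all 1, so H_0 = Z.
  H_1: rank ker ∂_1 − rank ∂_2 = (18 − 6) − 12 = 0, and ∂_2 has invariant factor 2 > 1, so H_1 = Z/2.
  H_2: rank ker ∂_2 − rank ∂_3 = (12 − 12) − 0 = 0, and there is no ∂_3, so H_2 = 0.

As a check, the Euler characteristic is 7 − 18 + 12 = 1, which agrees with 1 − 0 + 0 = 1.
(K is a triangulation of the real projective plane RP^2.)

H_0 ≅ Z,  H_1 ≅ Z/2,  H_2 = 0.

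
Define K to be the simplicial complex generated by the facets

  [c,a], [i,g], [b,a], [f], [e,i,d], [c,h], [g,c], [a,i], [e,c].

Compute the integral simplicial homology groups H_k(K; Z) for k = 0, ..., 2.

H_0 ≅ Z^2,  H_1 ≅ Z^2,  H_2 = 0.

We work with the vertex ordering a < b < c < d < e < f < g < h < i. The simplices of K, each written with vertices in increasing order, are:

  0-simplices (9): a, b, c, d, e, f, g, h, i
  1-simplices (10): ab, ac, ai, ce, cg, ch, de, di, ei, gi
  2-simplices (1): dei

Hence C_0 ≅ Z^9, C_1 ≅ Z^10, C_2 ≅ Z^1.

∂_1: C_1 → C_0 maps an edge to its endpoints' difference, ∂[p,q] = q − p.
The 9×10 boundary matrix has rank 7 and Smith normal form diag(1,1,1,1,1,1,1).

∂_2: C_2 → C_1 maps a triangle to the signed sum of its edges. For instance
  ∂dei = ei − di + de.
This gives a 10×1 integer matrix of rank 1; reducing to Smith normal form yields diagonal entries (1).

Computing H_k = (kernel of ∂_k) / (image of ∂_{k+1}):

  H_0: rank C_0 − rank ∂_1 = 9 − 7 = 2, and the invariant factors of ∂_1 are all 1, so H_0 = Z^2.
  H_1: rank ker ∂_1 − rank ∂_2 = (10 − 7) − 1 = 2, and the invariant factors of ∂_2 are all 1, so H_1 = Z^2.
  H_2: rank ker ∂_2 − rank ∂_3 = (1 − 1) − 0 = 0, and there is no ∂_3, so H_2 = 0.

As a check, the Euler characteristic is 9 − 10 + 1 = 0, which agrees with 2 − 2 + 0 = 0.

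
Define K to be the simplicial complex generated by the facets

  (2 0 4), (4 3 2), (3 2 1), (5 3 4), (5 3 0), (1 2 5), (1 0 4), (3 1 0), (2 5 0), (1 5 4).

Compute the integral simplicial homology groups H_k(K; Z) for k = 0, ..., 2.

K has 6 vertices, 15 edges, 10 triangles.
rank ∂_0 = 0, rank ∂_1 = 5 ⇒ b_0 = 6 − 0 − 5 = 1; all invariant factors of ∂_1 are 1 so no torsion. So H_0 = Z.
rank ∂_1 = 5, rank ∂_2 = 10 ⇒ b_1 = 15 − 5 − 10 = 0; ∂_2 has invariant factor(s) [2] giving torsion. So H_1 = Z/2.
rank ∂_2 = 10, rank ∂_3 = 0 ⇒ b_2 = 10 − 10 − 0 = 0. So H_2 = 0.

H_0 = Z,  H_1 = Z/2,  H_2 = 0.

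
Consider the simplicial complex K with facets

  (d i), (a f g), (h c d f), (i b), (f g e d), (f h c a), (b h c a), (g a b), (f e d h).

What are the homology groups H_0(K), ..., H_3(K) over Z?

Take the total order a < b < c < d < e < f < g < h < i on the vertex set. Then K (dimension 3) consists of the simplices:

  0-simplices (9): a, b, c, d, e, f, g, h, i
  1-simplices (22): ab, ac, af, ag, ah, bc, bg, bh, bi, cd, cf, ch, de, df, dg, dh, di, ef, eg, eh, fg, fh
  2-simplices (18): abc, abg, abh, acf, ach, afg, afh, bch, cdf, cdh, cfh, def, deg, deh, dfg, dfh, efg, efh
  3-simplices (5): abch, acfh, cdfh, defg, defh

so the chain groups are C_0 ≅ Z^9, C_1 ≅ Z^22, C_2 ≅ Z^18, C_3 ≅ Z^5.

Boundary ∂_1: C_1 → C_0 sends each edge [p,q] (with p < q) to q − p.
The 9×22 boundary matrix has rank 8 and Smith normal form diag(1,1,1,1,1,1,1,1).

∂_2: C_2 → C_1 sends each 2-simplex [p,q,r] to [q,r] − [p,r] + [p,q]. For instance
  ∂bch = ch − bh + bc,
  ∂efh = fh − eh + ef.
The resulting 22×18 matrix has rank 13, and its Smith normal form has invariant factors (1,1,1,1,1,1,1,1,1,1,1,1,1).

The boundary map ∂_3: C_3 → C_2 sends each 3-simplex σ to the alternating sum Σ_i (−1)^i (σ with its i-th vertex removed). For instance
  ∂cdfh = dfh − cfh + cdh − cdf,
  ∂acfh = cfh − afh + ach − acf.
This gives a 18×5 integer matrix of rank 5; reducing to Smith normal form yields diagonal entries (1,1,1,1,1).

Now H_k = ker ∂_k / im ∂_{k+1}, so:

  H_0: rank C_0 − rank ∂_1 = 9 − 8 = 1, and the invariant factors of ∂_1 are all 1, so H_0 ≅ Z.
  H_1: rank ker ∂_1 − rank ∂_2 = (22 − 8) − 13 = 1, and the invariant factors of ∂_2 are all 1, so H_1 ≅ Z.
  H_2: rank ker ∂_2 − rank ∂_3 = (18 − 13) − 5 = 0, and the invariant factors of ∂_3 are all 1, so H_2 ≅ 0.
  H_3: rank ker ∂_3 − rank ∂_4 = (5 − 5) − 0 = 0, and there is no ∂_4, so H_3 ≅ 0.

As a check, the Euler characteristic is 9 − 22 + 18 − 5 = 0, which agrees with 1 − 1 + 0 − 0 = 0.

H_0 = Z,  H_1 = Z,  H_2 = 0,  H_3 = 0.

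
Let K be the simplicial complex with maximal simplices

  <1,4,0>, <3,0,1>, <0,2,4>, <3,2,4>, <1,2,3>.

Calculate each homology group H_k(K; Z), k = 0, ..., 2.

Order the vertices as 0 < 1 < 2 < 3 < 4. Listing each simplex with vertices in this order, K has dimension 2 with simplices:

  0-simplices (5): [0], [1], [2], [3], [4]
  1-simplices (10): [0,1], [0,2], [0,3], [0,4], [1,2], [1,3], [1,4], [2,3], [2,4], [3,4]
  2-simplices (5): [0,1,3], [0,1,4], [0,2,4], [1,2,3], [2,3,4]

giving chain groups C_0 ≅ Z^5, C_1 ≅ Z^10, C_2 ≅ Z^5.

∂_1: C_1 → C_0 maps an edge to its endpoints' difference, ∂[p,q] = q − p.
The 5×10 boundary matrix has rank 4 and Smith normal form diag(1,1,1,1).

The boundary map ∂_2: C_2 → C_1 acts by ∂[p,q,r] = [q,r] − [p,r] + [p,q]. For instance
  ∂[0,2,4] = [2,4] − [0,4] + [0,2],
  ∂[1,2,3] = [2,3] − [1,3] + [1,2].
The 10×5 boundary matrix has rank 5 and Smith normal form diag(1,1,1,1,1).

Computing H_k = (kernel of ∂_k) / (image of ∂_{k+1}):

  H_0: rank C_0 − rank ∂_1 = 5 − 4 = 1, and the invariant factors of ∂_1 are all 1, so H_0 = Z.
  H_1: rank ker ∂_1 − rank ∂_2 = (10 − 4) − 5 = 1, and the invariant factors of ∂_2 are all 1, so H_1 = Z.
  H_2: rank ker ∂_2 − rank ∂_3 = (5 − 5) − 0 = 0, and there is no ∂_3, so H_2 = 0.

As a check, the Euler characteristic is 5 − 10 + 5 = 0, which agrees with 1 − 1 + 0 = 0.

H_0 ≅ Z,  H_1 ≅ Z,  H_2 = 0.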